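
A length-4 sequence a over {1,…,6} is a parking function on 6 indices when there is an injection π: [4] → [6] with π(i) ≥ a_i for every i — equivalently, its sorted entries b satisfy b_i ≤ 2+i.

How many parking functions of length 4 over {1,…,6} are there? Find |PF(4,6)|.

1029

|PF| = (6−4+1)·(6+1)^(4−1) = 3·343 = 1029 (Pollak)
Check (6,2,1,3) → sorted (1,2,3,6): b_i ≤ 2+i ∀i, a PF.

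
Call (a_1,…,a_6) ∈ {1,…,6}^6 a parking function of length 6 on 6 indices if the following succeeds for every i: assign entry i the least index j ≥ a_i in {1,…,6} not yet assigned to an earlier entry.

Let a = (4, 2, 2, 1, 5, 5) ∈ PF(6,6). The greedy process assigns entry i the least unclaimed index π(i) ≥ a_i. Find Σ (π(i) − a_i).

Σπ = 6·7/2 = 21 (π permutes [6]); Σa = 4+2+2+1+5+5 = 19; disp = 21−19 = 2.

2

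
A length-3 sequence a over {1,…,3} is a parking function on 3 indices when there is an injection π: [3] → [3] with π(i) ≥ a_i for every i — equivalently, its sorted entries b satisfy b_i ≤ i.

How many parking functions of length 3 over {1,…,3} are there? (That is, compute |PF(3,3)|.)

|PF| = (3−3+1)·(3+1)^(3−1) = 1·16 = 16 (Pollak)
E.g. (3,2,1) → sorted (1,2,3): b_i ≤ i ∀i, a PF.

16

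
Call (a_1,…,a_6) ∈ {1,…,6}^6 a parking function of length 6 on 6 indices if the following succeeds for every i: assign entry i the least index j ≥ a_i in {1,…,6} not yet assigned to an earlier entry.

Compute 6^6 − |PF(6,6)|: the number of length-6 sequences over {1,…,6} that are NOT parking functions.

29849

Count = (6+1−6)·(6+1)^{6−1} = 1×16807 = 16807
Example (6,5,1,6,6,6) → sorted (1,5,6,6,6,6): b_2=5>2, not a PF.
6^6 − 16807 = 46656 − 16807 = 29849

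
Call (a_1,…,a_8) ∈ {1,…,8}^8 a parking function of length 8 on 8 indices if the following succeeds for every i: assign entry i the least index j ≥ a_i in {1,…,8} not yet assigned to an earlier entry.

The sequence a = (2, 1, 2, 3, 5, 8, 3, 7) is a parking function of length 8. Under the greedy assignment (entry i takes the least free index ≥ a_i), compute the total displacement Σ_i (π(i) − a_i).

5

Σπ = 36 ({1..8} each once); Σa = 2+1+2+3+5+8+3+7 = 31; disp = 36−31 = 5.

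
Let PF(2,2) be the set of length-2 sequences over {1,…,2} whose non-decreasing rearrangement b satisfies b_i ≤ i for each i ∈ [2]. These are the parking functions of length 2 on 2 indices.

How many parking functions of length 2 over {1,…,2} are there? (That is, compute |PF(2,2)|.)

Count = (2−2+1)·(2+1)^(2−1) = 1×3 = 3 [KW]
Check (1,2) → sorted (1,2): b_i ≤ i ∀i, a PF.

3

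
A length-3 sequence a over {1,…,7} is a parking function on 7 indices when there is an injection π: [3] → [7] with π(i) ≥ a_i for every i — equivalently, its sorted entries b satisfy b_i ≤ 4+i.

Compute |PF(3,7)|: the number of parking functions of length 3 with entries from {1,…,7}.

320

|PF| = (8−3)·8^(3−1) = 5 · 64 = 320 [KW]
Check (3,3,4) → sorted (3,3,4): b_i ≤ 4+i ∀i, a PF.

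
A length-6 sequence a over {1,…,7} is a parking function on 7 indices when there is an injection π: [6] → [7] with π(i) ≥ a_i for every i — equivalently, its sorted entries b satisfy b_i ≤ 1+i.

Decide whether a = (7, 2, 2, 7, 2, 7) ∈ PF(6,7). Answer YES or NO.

NO

Sorted: b = (2, 2, 2, 7, 7, 7).
  b_1=2 ≤ 2
  b_2=2 ≤ 3
  b_3=2 ≤ 4
  b_4=7 > 5
  fails at i=4 ⇒ NO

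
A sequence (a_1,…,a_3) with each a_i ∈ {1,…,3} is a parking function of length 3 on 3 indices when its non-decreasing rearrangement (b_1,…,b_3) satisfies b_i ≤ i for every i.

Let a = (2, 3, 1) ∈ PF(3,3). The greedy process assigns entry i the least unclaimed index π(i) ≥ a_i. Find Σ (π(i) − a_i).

Σπ = 3·4/2 = 6 (π permutes [3]); Σa = 2+3+1 = 6; disp = 6−6 = 0.

0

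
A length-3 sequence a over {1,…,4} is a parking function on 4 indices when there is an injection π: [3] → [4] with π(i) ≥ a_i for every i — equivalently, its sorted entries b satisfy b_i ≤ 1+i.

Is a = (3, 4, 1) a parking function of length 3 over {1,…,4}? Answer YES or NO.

YES

Rearranged: b = (1, 3, 4).
  b_1=1 ≤ 2
  b_2=3 ≤ 3
  b_3=4 ≤ 4
All bounds hold ⇒ YES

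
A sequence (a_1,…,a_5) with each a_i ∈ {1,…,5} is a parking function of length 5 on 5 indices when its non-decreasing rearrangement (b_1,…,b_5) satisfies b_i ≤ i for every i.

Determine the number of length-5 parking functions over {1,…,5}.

|PF(5,5)| = (5−5+1)·(5+1)^(5−1) = 1 · 1296 = 1296 (Pollak)
E.g. (3,3,1,5,1) → sorted (1,1,3,3,5): b_i ≤ i ∀i, a PF.

1296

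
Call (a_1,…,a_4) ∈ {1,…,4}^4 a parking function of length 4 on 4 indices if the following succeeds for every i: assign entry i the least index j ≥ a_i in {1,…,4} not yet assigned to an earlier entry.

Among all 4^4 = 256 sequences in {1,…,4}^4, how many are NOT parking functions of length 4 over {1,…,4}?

131

|PF(4,4)| = (4+1−4)·(4+1)^{4−1} = 1×125 = 125 [KW]
E.g. (4,4,4,3) → sorted (3,4,4,4): b_1=3>1, not a PF.
Total 256; non-PF = 256−125 = 131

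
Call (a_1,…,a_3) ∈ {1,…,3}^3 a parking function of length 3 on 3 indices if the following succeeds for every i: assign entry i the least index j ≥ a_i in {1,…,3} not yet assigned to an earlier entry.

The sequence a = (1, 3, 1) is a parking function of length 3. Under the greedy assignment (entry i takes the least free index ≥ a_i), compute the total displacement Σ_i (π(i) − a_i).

Σπ = 6 ({1..3} each once); Σa = 1+3+1 = 5; disp = 6−5 = 1.

1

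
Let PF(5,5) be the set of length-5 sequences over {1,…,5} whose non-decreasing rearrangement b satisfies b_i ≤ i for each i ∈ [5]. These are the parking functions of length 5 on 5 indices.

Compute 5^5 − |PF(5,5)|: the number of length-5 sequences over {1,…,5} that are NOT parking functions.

1829

#PF = (5−5+1)·(5+1)^(5−1) = 1×1296 = 1296
Example (2,3,4,5,5) → sorted (2,3,4,5,5): b_1=2>1, not a PF.
5^5 − 1296 = 3125 − 1296 = 1829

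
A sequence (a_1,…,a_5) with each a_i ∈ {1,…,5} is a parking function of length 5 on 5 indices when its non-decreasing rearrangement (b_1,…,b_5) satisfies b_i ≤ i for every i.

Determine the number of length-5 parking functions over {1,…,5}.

1296

Count = 1·6^4 = 1·1296 = 1296 (Pollak)
Example (1,2,1,2,2) → sorted (1,1,2,2,2): b_i ≤ i ∀i, a PF.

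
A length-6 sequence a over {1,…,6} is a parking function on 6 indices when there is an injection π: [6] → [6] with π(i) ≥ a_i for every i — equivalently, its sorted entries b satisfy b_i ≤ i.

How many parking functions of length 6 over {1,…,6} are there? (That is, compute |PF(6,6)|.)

16807

#PF = (6−6+1)·(6+1)^(6−1) = 1 · 16807 = 16807 (Konheim–Weiss)
Example (6,4,1,1,1,4) → sorted (1,1,1,4,4,6): b_i ≤ i ∀i, a PF.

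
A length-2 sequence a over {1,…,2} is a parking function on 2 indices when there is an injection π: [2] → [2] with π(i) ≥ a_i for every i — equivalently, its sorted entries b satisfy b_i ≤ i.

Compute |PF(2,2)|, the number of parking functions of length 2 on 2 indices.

|PF| = (2+1−2)·(2+1)^{2−1} = 1·3 = 3
One tuple (2,1) → sorted (1,2): b_i ≤ i ∀i, a PF.

3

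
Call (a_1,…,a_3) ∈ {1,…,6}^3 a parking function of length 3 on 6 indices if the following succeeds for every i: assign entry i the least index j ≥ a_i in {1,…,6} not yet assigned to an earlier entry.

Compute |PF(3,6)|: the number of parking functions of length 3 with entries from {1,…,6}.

Count = (6+1−3)·(6+1)^{3−1} = 4×49 = 196
E.g. (5,4,1) → sorted (1,4,5): b_i ≤ 3+i ∀i, a PF.

196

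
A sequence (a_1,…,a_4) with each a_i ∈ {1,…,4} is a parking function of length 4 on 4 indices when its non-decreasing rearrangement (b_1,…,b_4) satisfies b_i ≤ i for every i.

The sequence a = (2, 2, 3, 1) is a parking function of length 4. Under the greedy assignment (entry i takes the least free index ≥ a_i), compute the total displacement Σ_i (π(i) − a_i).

Σπ = 10 ({1..4} each once); Σa = 2+2+3+1 = 8; disp = 10−8 = 2.

2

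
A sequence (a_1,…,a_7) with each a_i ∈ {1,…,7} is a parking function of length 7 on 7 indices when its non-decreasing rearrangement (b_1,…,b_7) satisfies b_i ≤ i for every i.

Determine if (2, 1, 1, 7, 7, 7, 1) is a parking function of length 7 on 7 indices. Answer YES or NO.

Rearranged: b = (1, 1, 1, 2, 7, 7, 7).
  b_1=1 ≤ 1
  b_2=1 ≤ 2
  b_3=1 ≤ 3
  b_4=2 ≤ 4
  b_5=7 > 5
  fails at i=5 ⇒ NO

NO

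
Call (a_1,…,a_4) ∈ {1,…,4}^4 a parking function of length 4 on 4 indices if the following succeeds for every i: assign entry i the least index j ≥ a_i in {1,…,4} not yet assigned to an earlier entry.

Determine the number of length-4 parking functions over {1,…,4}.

|PF| = 1·5^3 = 1 · 125 = 125
One tuple (1,2,3,3) → sorted (1,2,3,3): b_i ≤ i ∀i, a PF.

125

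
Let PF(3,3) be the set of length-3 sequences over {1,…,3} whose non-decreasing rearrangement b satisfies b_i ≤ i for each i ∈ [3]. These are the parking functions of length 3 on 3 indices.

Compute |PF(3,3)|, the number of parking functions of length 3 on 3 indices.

|PF(3,3)| = (3−3+1)·(3+1)^(3−1) = 1·16 = 16
Check (1,1,2) → sorted (1,1,2): b_i ≤ i ∀i, a PF.

16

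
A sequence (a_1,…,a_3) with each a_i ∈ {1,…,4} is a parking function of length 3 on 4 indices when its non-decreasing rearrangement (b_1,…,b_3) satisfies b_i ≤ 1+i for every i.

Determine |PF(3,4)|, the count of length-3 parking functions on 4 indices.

|PF(3,4)| = (4+1−3)·(4+1)^{3−1} = 2×25 = 50 (Pollak)
Check (4,1,2) → sorted (1,2,4): b_i ≤ 1+i ∀i, a PF.

50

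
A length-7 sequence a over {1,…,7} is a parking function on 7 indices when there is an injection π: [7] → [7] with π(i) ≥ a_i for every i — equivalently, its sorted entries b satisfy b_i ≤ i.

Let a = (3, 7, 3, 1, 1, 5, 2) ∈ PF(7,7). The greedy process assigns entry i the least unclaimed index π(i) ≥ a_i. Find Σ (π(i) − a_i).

6

Σπ = 28 ({1..7} each once); Σa = 3+7+3+1+1+5+2 = 22; disp = 28−22 = 6.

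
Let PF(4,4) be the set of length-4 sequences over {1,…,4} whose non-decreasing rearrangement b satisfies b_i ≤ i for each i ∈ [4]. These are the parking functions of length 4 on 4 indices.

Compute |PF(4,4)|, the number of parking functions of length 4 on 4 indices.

|PF| = (4−4+1)·(4+1)^(4−1) = 1×125 = 125 (Pollak)
One tuple (3,2,1,3) → sorted (1,2,3,3): b_i ≤ i ∀i, a PF.

125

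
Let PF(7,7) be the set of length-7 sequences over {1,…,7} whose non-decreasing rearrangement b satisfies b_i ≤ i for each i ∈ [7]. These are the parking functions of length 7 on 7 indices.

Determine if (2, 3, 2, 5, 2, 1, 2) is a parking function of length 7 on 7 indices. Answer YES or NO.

YES

Rearranged: b = (1, 2, 2, 2, 2, 3, 5).
  b_1=1 ≤ 1
  b_2=2 ≤ 2
  b_3=2 ≤ 3
  b_4=2 ≤ 4
  b_5=2 ≤ 5
  b_6=3 ≤ 6
  b_7=5 ≤ 7
All bounds hold ⇒ YES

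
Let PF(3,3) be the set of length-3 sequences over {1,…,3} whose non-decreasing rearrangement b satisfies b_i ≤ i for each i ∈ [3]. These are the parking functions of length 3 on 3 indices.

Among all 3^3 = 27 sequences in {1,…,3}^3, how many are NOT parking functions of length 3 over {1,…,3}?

11

Count = (3−3+1)·(3+1)^(3−1) = 1·16 = 16 [KW]
One tuple (2,3,2) → sorted (2,2,3): b_1=2>1, not a PF.
3^3 − 16 = 27 − 16 = 11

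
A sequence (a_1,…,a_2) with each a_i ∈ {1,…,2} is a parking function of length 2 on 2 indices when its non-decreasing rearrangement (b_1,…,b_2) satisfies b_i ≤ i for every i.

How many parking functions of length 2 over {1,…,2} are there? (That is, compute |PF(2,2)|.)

3

|PF(2,2)| = (2−2+1)·(2+1)^(2−1) = 1·3 = 3 (Pollak)
E.g. (2,1) → sorted (1,2): b_i ≤ i ∀i, a PF.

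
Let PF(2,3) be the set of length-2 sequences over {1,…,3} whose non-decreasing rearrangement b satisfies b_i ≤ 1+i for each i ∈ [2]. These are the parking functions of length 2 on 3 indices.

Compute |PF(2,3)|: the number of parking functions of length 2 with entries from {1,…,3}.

8

Count = (4−2)·4^(2−1) = 2×4 = 8 (Konheim–Weiss)
One tuple (1,2) → sorted (1,2): b_i ≤ 1+i ∀i, a PF.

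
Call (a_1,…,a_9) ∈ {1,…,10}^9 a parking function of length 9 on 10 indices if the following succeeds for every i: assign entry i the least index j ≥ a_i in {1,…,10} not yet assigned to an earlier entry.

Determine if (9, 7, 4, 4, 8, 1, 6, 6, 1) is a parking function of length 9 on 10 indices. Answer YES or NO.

Sorted: b = (1, 1, 4, 4, 6, 6, 7, 8, 9).
  b_1=1 ≤ 2
  b_2=1 ≤ 3
  b_3=4 ≤ 4
  b_4=4 ≤ 5
  b_5=6 ≤ 6
  b_6=6 ≤ 7
  b_7=7 ≤ 8
  b_8=8 ≤ 9
  b_9=9 ≤ 10
All bounds hold ⇒ YES

YES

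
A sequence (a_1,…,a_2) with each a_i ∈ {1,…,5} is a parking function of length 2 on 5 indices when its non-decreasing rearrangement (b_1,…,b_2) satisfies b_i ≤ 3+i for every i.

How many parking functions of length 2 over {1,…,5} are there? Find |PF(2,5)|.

Count = (5−2+1)·(5+1)^(2−1) = 4 · 6 = 24 (Pollak)
Check (1,2) → sorted (1,2): b_i ≤ 3+i ∀i, a PF.

24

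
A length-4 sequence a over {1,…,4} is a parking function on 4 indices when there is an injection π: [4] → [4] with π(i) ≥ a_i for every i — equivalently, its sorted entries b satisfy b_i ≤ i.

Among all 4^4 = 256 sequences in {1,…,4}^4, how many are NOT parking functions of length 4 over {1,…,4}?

131

|PF| = (4−4+1)·(4+1)^(4−1) = 1×125 = 125 (Konheim–Weiss)
Check (1,4,4,4) → sorted (1,4,4,4): b_2=4>2, not a PF.
So 256 − 125 = 131 fail.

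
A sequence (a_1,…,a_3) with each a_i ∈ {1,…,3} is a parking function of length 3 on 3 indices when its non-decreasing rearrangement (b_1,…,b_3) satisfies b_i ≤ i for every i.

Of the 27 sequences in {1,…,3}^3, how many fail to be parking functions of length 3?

#PF = (3−3+1)·(3+1)^(3−1) = 1·16 = 16 (Konheim–Weiss)
E.g. (3,2,2) → sorted (2,2,3): b_1=2>1, not a PF.
3^3 − 16 = 27 − 16 = 11

11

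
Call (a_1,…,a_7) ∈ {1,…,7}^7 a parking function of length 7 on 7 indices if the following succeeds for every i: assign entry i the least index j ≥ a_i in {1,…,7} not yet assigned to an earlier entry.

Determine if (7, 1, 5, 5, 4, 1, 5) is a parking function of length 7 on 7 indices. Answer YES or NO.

NO

Rearranged: b = (1, 1, 4, 5, 5, 5, 7).
  b_1=1 ≤ 1
  b_2=1 ≤ 2
  b_3=4 > 3
  fails at i=3 ⇒ NO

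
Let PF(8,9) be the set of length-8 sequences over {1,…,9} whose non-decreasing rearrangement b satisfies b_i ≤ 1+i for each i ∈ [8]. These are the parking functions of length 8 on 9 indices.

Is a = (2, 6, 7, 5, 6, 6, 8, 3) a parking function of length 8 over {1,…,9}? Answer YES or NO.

Order a: b = (2, 3, 5, 6, 6, 6, 7, 8).
  b_1=2 ≤ 2
  b_2=3 ≤ 3
  b_3=5 > 4
  fails at i=3 ⇒ NO

NO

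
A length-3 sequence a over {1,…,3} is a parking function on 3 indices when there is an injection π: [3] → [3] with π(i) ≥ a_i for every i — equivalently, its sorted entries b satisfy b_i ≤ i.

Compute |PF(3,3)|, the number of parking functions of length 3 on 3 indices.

|PF(3,3)| = 1·4^2 = 1·16 = 16 [KW]
Example (3,1,2) → sorted (1,2,3): b_i ≤ i ∀i, a PF.

16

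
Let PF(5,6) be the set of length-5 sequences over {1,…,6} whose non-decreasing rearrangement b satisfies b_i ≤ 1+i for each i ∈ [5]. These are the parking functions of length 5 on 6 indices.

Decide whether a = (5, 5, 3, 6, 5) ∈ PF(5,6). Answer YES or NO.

Rearranged: b = (3, 5, 5, 5, 6).
  b_1=3 > 2
  fails at i=1 ⇒ NO

NO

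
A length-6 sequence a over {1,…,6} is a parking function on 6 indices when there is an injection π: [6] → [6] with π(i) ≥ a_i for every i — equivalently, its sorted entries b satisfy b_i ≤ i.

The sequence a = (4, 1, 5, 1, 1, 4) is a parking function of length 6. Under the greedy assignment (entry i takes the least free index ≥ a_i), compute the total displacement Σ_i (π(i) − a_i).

Σπ = 21 ({1..6} each once); Σa = 4+1+5+1+1+4 = 16; disp = 21−16 = 5.

5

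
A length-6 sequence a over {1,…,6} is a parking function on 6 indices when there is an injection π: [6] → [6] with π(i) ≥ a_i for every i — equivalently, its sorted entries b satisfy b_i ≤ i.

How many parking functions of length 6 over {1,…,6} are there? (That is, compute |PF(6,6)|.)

|PF(6,6)| = 1·7^5 = 1 · 16807 = 16807 (Konheim–Weiss)
Check (2,3,3,1,6,1) → sorted (1,1,2,3,3,6): b_i ≤ i ∀i, a PF.

16807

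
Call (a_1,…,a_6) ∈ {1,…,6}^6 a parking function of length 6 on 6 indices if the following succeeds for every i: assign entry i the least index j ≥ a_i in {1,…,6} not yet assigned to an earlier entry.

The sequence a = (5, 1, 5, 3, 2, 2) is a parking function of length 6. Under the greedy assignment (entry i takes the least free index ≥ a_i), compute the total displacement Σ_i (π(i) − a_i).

Σπ(i) = 1+…+6 = 21; Σa = 5+1+5+3+2+2 = 18; disp = 21−18 = 3.

3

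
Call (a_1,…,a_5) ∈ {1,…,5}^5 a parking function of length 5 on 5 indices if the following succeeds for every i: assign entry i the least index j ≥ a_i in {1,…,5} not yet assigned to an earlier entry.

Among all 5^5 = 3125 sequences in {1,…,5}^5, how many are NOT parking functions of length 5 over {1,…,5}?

|PF(5,5)| = (5−5+1)·(5+1)^(5−1) = 1·1296 = 1296 [KW]
One tuple (3,4,4,5,2) → sorted (2,3,4,4,5): b_1=2>1, not a PF.
Total 3125; non-PF = 3125−1296 = 1829

1829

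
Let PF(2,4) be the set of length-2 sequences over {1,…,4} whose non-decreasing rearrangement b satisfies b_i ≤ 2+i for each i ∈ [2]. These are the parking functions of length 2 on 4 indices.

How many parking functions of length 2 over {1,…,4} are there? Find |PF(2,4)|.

#PF = (5−2)·5^(2−1) = 3·5 = 15 (Konheim–Weiss)
One tuple (2,3) → sorted (2,3): b_i ≤ 2+i ∀i, a PF.

15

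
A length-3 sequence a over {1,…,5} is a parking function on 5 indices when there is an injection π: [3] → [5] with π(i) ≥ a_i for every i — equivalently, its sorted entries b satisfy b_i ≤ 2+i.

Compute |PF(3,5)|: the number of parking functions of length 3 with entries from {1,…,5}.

|PF| = (5+1−3)·(5+1)^{3−1} = 3×36 = 108
One tuple (4,3,4) → sorted (3,4,4): b_i ≤ 2+i ∀i, a PF.

108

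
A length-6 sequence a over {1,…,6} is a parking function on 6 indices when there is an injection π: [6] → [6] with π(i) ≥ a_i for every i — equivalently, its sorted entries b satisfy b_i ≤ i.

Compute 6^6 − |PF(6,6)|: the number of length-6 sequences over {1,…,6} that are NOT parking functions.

#PF = (7−6)·7^(6−1) = 1×16807 = 16807
Example (6,4,5,4,6,5) → sorted (4,4,5,5,6,6): b_1=4>1, not a PF.
Total 46656; non-PF = 46656−16807 = 29849

29849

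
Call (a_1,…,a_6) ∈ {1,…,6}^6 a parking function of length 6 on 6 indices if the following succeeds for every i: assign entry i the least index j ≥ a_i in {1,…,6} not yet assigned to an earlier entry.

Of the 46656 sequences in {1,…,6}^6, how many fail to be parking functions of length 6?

|PF(6,6)| = (7−6)·7^(6−1) = 1×16807 = 16807 [KW]
Check (2,1,3,6,6,6) → sorted (1,2,3,6,6,6): b_4=6>4, not a PF.
So 46656 − 16807 = 29849 fail.

29849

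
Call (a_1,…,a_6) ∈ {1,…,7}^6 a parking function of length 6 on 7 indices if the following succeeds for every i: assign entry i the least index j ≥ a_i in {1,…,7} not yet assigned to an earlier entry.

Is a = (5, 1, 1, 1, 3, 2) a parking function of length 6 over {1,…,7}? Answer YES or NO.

Sorted: b = (1, 1, 1, 2, 3, 5).
  b_1=1 ≤ 2
  b_2=1 ≤ 3
  b_3=1 ≤ 4
  b_4=2 ≤ 5
  b_5=3 ≤ 6
  b_6=5 ≤ 7
All bounds hold ⇒ YES

YES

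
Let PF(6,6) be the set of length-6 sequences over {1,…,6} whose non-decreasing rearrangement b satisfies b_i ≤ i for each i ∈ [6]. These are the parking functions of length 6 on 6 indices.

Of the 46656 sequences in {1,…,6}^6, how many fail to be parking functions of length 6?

29849

Count = 1·7^5 = 1·16807 = 16807 (Konheim–Weiss)
One tuple (6,4,3,5,5,3) → sorted (3,3,4,5,5,6): b_1=3>1, not a PF.
So 46656 − 16807 = 29849 fail.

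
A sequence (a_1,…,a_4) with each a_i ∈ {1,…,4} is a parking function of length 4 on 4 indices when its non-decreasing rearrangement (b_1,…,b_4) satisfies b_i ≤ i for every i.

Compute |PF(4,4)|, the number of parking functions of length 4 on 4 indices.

|PF(4,4)| = (4−4+1)·(4+1)^(4−1) = 1·125 = 125 [KW]
One tuple (3,2,2,1) → sorted (1,2,2,3): b_i ≤ i ∀i, a PF.

125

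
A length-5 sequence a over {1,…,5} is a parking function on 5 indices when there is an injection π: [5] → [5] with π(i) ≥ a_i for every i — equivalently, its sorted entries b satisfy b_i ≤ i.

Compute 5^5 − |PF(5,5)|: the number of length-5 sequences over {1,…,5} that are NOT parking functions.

#PF = (5−5+1)·(5+1)^(5−1) = 1·1296 = 1296
Check (4,1,2,5,5) → sorted (1,2,4,5,5): b_3=4>3, not a PF.
5^5 − 1296 = 3125 − 1296 = 1829

1829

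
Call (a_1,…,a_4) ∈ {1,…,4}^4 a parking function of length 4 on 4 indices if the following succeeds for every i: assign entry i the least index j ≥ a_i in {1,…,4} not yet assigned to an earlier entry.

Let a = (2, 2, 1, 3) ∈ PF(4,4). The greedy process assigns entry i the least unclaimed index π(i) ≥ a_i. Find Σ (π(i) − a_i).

2

Σπ = 10 ({1..4} each once); Σa = 2+2+1+3 = 8; disp = 10−8 = 2.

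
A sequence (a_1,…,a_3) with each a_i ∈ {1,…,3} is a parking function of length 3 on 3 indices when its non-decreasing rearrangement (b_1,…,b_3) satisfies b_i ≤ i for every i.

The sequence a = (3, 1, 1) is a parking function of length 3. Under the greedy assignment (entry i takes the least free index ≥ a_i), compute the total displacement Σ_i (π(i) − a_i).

Σπ = 3·4/2 = 6 (π permutes [3]); Σa = 3+1+1 = 5; disp = 6−5 = 1.

1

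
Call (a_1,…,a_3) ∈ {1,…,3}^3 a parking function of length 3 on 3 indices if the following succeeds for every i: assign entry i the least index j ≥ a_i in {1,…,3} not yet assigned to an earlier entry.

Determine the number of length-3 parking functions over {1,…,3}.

|PF(3,3)| = (3+1−3)·(3+1)^{3−1} = 1·16 = 16
E.g. (2,3,1) → sorted (1,2,3): b_i ≤ i ∀i, a PF.

16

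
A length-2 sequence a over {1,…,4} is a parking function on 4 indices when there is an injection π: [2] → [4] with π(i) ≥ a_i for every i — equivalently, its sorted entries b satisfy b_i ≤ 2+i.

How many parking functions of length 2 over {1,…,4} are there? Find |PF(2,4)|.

|PF(2,4)| = (4+1−2)·(4+1)^{2−1} = 3×5 = 15 (Konheim–Weiss)
E.g. (3,4) → sorted (3,4): b_i ≤ 2+i ∀i, a PF.

15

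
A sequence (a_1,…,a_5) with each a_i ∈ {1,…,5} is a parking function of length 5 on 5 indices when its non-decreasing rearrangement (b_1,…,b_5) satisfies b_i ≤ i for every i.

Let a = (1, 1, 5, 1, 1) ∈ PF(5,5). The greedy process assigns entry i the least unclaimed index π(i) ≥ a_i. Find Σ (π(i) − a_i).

Σπ = 5·6/2 = 15 (π permutes [5]); Σa = 1+1+5+1+1 = 9; disp = 15−9 = 6.

6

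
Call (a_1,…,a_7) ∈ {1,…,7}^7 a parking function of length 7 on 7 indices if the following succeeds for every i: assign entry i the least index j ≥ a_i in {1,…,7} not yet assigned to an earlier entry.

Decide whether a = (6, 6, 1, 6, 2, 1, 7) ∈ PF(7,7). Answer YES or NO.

Sorted: b = (1, 1, 2, 6, 6, 6, 7).
  b_1=1 ≤ 1
  b_2=1 ≤ 2
  b_3=2 ≤ 3
  b_4=6 > 4
  fails at i=4 ⇒ NO

NO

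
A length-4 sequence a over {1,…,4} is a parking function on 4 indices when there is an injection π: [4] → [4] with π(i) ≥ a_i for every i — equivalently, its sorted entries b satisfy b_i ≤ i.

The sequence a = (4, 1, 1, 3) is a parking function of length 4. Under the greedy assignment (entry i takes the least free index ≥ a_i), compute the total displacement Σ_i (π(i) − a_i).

Σπ = 10 ({1..4} each once); Σa = 4+1+1+3 = 9; disp = 10−9 = 1.

1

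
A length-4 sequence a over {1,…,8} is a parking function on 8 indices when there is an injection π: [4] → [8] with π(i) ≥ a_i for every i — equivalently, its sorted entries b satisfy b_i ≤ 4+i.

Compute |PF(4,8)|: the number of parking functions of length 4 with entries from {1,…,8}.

3645

Count = (9−4)·9^(4−1) = 5 · 729 = 3645 (Pollak)
E.g. (4,6,4,5) → sorted (4,4,5,6): b_i ≤ 4+i ∀i, a PF.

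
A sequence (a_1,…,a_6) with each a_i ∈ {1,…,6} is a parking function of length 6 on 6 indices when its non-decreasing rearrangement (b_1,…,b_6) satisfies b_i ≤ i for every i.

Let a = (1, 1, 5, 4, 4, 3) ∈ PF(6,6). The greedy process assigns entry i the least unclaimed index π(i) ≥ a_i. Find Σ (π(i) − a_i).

3

Σπ(i) = 1+…+6 = 21; Σa = 1+1+5+4+4+3 = 18; disp = 21−18 = 3.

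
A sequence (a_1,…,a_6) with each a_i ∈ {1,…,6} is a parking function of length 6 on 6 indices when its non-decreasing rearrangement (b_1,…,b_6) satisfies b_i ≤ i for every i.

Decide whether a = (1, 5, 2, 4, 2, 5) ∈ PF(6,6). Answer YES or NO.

Sorted: b = (1, 2, 2, 4, 5, 5).
  b_1=1 ≤ 1
  b_2=2 ≤ 2
  b_3=2 ≤ 3
  b_4=4 ≤ 4
  b_5=5 ≤ 5
  b_6=5 ≤ 6
All bounds hold ⇒ YES

YES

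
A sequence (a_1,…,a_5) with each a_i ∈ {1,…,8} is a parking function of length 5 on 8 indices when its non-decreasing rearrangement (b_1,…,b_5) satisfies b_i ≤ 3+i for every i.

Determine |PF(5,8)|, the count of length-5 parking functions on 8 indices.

#PF = (8−5+1)·(8+1)^(5−1) = 4·6561 = 26244 [KW]
E.g. (1,3,4,1,6) → sorted (1,1,3,4,6): b_i ≤ 3+i ∀i, a PF.

26244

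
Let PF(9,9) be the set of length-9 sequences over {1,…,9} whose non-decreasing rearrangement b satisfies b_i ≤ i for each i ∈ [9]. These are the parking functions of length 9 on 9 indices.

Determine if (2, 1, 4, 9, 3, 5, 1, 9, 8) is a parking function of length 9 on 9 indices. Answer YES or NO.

Rearranged: b = (1, 1, 2, 3, 4, 5, 8, 9, 9).
  b_1=1 ≤ 1
  b_2=1 ≤ 2
  b_3=2 ≤ 3
  b_4=3 ≤ 4
  b_5=4 ≤ 5
  b_6=5 ≤ 6
  b_7=8 > 7
  fails at i=7 ⇒ NO

NO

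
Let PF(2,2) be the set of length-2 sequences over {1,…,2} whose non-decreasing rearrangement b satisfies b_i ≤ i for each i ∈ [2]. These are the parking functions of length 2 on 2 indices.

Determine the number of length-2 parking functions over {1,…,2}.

|PF| = (2−2+1)·(2+1)^(2−1) = 1×3 = 3 [KW]
One tuple (1,2) → sorted (1,2): b_i ≤ i ∀i, a PF.

3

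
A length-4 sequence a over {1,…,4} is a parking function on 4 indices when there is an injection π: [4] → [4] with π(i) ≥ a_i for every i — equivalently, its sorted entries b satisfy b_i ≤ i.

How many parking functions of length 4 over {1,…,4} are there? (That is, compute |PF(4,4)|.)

|PF| = (4+1−4)·(4+1)^{4−1} = 1×125 = 125 (Konheim–Weiss)
Example (1,2,2,2) → sorted (1,2,2,2): b_i ≤ i ∀i, a PF.

125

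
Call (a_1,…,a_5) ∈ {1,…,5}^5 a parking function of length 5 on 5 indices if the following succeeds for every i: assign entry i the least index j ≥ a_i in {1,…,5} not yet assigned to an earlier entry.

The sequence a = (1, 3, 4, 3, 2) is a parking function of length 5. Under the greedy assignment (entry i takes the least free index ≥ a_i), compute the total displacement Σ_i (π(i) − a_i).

2

Σπ(i) = 1+…+5 = 15; Σa = 1+3+4+3+2 = 13; disp = 15−13 = 2.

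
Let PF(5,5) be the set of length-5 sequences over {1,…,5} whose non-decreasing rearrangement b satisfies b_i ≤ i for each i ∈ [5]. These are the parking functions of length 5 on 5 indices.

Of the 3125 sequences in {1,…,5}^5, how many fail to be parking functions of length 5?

1829

|PF| = (6−5)·6^(5−1) = 1·1296 = 1296 (Pollak)
Example (5,3,5,2,5) → sorted (2,3,5,5,5): b_1=2>1, not a PF.
So 3125 − 1296 = 1829 fail.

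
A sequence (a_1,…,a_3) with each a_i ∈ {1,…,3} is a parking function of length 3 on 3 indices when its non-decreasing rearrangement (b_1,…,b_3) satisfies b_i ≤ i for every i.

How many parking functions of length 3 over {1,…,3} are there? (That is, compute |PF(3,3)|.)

|PF| = (3−3+1)·(3+1)^(3−1) = 1×16 = 16 [KW]
E.g. (3,1,1) → sorted (1,1,3): b_i ≤ i ∀i, a PF.

16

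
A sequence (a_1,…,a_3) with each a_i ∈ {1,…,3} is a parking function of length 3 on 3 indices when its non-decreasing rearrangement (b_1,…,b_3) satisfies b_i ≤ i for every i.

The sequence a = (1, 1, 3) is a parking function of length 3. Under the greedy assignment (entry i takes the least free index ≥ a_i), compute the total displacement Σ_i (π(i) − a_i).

1

Σπ = 6 ({1..3} each once); Σa = 1+1+3 = 5; disp = 6−5 = 1.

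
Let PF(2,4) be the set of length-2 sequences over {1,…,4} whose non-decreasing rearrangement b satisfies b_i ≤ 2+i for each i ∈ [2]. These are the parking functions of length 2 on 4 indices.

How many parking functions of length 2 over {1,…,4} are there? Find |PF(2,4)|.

15

Count = (4−2+1)·(4+1)^(2−1) = 3·5 = 15
One tuple (3,1) → sorted (1,3): b_i ≤ 2+i ∀i, a PF.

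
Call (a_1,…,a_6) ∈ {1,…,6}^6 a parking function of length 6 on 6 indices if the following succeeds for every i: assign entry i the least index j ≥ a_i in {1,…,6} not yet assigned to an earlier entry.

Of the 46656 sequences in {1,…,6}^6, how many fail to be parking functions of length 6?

29849

|PF(6,6)| = (6+1−6)·(6+1)^{6−1} = 1×16807 = 16807 [KW]
E.g. (6,6,5,3,6,3) → sorted (3,3,5,6,6,6): b_1=3>1, not a PF.
So 46656 − 16807 = 29849 fail.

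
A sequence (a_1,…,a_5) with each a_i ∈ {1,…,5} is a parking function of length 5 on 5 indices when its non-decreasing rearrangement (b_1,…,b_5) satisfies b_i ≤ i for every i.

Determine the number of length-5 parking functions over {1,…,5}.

1296

|PF| = (6−5)·6^(5−1) = 1·1296 = 1296 [KW]
Check (4,3,1,2,2) → sorted (1,2,2,3,4): b_i ≤ i ∀i, a PF.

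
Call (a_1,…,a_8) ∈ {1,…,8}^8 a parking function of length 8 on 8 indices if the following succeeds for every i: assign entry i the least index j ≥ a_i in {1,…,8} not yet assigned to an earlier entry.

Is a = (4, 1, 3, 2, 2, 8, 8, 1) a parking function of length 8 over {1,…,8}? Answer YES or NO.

Sorted: b = (1, 1, 2, 2, 3, 4, 8, 8).
  b_1=1 ≤ 1
  b_2=1 ≤ 2
  b_3=2 ≤ 3
  b_4=2 ≤ 4
  b_5=3 ≤ 5
  b_6=4 ≤ 6
  b_7=8 > 7
  fails at i=7 ⇒ NO

NO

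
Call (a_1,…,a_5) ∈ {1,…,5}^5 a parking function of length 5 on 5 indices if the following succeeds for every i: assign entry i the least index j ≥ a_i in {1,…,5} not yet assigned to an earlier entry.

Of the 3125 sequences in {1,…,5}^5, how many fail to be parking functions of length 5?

1829

Count = (5−5+1)·(5+1)^(5−1) = 1×1296 = 1296 (Pollak)
Example (5,5,5,1,1) → sorted (1,1,5,5,5): b_3=5>3, not a PF.
5^5 − 1296 = 3125 − 1296 = 1829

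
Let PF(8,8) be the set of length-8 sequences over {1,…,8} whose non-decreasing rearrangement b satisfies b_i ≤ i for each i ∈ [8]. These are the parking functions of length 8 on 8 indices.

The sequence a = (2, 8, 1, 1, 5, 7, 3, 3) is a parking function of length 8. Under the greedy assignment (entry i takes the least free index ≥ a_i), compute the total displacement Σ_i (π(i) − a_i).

Σπ = 36 ({1..8} each once); Σa = 2+8+1+1+5+7+3+3 = 30; disp = 36−30 = 6.

6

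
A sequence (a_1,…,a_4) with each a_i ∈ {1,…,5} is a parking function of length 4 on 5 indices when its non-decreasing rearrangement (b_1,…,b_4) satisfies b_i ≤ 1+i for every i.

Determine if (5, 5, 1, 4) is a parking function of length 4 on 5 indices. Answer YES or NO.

NO

Rearranged: b = (1, 4, 5, 5).
  b_1=1 ≤ 2
  b_2=4 > 3
  fails at i=2 ⇒ NO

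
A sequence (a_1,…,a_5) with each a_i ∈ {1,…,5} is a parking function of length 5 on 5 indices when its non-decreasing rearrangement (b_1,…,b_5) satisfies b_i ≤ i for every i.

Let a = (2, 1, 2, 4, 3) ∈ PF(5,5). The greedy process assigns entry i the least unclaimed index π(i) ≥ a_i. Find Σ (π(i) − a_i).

Σπ = 15 ({1..5} each once); Σa = 2+1+2+4+3 = 12; disp = 15−12 = 3.

3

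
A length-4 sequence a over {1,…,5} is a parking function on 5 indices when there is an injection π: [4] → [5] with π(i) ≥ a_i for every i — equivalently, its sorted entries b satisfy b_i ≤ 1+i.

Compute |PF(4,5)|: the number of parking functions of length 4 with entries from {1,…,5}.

432

#PF = 2·6^3 = 2·216 = 432 (Konheim–Weiss)
E.g. (4,4,2,3) → sorted (2,3,4,4): b_i ≤ 1+i ∀i, a PF.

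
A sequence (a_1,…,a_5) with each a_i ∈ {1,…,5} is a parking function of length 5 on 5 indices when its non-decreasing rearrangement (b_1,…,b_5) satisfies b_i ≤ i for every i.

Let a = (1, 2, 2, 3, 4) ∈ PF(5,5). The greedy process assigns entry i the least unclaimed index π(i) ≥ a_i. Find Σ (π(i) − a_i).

Σπ(i) = 1+…+5 = 15; Σa = 1+2+2+3+4 = 12; disp = 15−12 = 3.

3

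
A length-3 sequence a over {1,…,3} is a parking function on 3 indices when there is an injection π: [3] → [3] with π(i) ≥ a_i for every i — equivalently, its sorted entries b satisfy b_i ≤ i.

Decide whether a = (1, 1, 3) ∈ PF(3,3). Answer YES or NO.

Rearranged: b = (1, 1, 3).
  b_1=1 ≤ 1
  b_2=1 ≤ 2
  b_3=3 ≤ 3
All bounds hold ⇒ YES

YES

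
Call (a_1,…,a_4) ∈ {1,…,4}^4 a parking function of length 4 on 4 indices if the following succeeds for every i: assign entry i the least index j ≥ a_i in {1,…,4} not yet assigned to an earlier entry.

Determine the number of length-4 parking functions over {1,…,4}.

|PF| = (4+1−4)·(4+1)^{4−1} = 1·125 = 125 [KW]
E.g. (2,4,1,1) → sorted (1,1,2,4): b_i ≤ i ∀i, a PF.

125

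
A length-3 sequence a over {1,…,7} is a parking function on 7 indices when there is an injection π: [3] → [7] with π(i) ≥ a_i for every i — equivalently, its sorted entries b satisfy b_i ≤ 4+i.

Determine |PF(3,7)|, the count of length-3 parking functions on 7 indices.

320

#PF = (7+1−3)·(7+1)^{3−1} = 5×64 = 320
Example (7,6,2) → sorted (2,6,7): b_i ≤ 4+i ∀i, a PF.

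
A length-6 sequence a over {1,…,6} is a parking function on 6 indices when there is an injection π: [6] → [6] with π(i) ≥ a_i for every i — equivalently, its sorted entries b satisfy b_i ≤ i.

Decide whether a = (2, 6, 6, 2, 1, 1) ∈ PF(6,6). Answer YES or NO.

Rearranged: b = (1, 1, 2, 2, 6, 6).
  b_1=1 ≤ 1
  b_2=1 ≤ 2
  b_3=2 ≤ 3
  b_4=2 ≤ 4
  b_5=6 > 5
  fails at i=5 ⇒ NO

NO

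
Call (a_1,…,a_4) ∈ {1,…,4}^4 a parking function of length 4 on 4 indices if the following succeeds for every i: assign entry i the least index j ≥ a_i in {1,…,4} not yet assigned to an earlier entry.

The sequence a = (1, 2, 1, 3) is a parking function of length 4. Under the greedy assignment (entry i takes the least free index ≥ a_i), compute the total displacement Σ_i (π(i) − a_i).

Σπ = 10 ({1..4} each once); Σa = 1+2+1+3 = 7; disp = 10−7 = 3.

3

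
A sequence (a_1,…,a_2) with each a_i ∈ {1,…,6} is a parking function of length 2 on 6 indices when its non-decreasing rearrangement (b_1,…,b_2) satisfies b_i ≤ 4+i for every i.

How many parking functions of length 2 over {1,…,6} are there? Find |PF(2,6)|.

#PF = (6+1−2)·(6+1)^{2−1} = 5×7 = 35
Check (4,4) → sorted (4,4): b_i ≤ 4+i ∀i, a PF.

35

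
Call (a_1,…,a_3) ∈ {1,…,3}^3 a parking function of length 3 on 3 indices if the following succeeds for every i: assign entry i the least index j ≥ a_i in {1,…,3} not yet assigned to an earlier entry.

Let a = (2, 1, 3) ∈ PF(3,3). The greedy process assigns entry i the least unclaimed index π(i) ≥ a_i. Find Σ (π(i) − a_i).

Σπ = 6 ({1..3} each once); Σa = 2+1+3 = 6; disp = 6−6 = 0.

0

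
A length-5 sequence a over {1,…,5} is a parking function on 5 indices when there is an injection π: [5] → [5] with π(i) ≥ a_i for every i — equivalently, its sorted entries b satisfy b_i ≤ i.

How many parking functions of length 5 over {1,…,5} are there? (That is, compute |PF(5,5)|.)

|PF| = 1·6^4 = 1×1296 = 1296 (Konheim–Weiss)
E.g. (1,4,2,1,4) → sorted (1,1,2,4,4): b_i ≤ i ∀i, a PF.

1296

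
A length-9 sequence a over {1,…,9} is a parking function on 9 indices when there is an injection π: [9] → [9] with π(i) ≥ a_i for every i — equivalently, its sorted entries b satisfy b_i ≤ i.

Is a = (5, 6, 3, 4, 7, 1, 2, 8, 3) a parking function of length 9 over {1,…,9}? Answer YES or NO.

Sorted: b = (1, 2, 3, 3, 4, 5, 6, 7, 8).
  b_1=1 ≤ 1
  b_2=2 ≤ 2
  b_3=3 ≤ 3
  b_4=3 ≤ 4
  b_5=4 ≤ 5
  b_6=5 ≤ 6
  b_7=6 ≤ 7
  b_8=7 ≤ 8
  b_9=8 ≤ 9
All bounds hold ⇒ YES

YES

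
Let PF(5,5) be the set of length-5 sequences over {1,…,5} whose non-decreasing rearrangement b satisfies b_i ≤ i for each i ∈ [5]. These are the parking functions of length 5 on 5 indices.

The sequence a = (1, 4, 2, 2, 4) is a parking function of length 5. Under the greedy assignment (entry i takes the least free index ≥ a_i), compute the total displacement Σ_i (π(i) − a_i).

Σπ(i) = 1+…+5 = 15; Σa = 1+4+2+2+4 = 13; disp = 15−13 = 2.

2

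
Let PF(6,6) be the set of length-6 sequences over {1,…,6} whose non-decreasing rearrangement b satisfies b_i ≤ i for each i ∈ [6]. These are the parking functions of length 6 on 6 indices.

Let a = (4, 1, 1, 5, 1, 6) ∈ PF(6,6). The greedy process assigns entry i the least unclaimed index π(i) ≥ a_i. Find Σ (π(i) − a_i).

3

Σπ = 21 ({1..6} each once); Σa = 4+1+1+5+1+6 = 18; disp = 21−18 = 3.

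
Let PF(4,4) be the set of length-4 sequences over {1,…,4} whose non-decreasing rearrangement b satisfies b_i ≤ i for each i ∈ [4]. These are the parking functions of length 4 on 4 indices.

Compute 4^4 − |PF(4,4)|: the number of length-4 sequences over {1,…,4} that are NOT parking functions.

|PF(4,4)| = 1·5^3 = 1 · 125 = 125 (Pollak)
E.g. (4,4,4,2) → sorted (2,4,4,4): b_1=2>1, not a PF.
4^4 − 125 = 256 − 125 = 131

131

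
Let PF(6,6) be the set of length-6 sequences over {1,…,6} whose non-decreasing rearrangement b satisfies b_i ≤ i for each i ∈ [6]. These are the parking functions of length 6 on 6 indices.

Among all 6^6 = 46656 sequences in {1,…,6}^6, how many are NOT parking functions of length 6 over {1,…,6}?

|PF(6,6)| = (6+1−6)·(6+1)^{6−1} = 1×16807 = 16807 (Konheim–Weiss)
One tuple (5,5,6,5,6,3) → sorted (3,5,5,5,6,6): b_1=3>1, not a PF.
So 46656 − 16807 = 29849 fail.

29849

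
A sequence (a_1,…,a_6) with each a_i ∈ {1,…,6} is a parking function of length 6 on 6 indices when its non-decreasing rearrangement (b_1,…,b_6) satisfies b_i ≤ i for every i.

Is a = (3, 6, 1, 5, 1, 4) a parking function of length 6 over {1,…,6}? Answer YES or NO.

YES

Sorted: b = (1, 1, 3, 4, 5, 6).
  b_1=1 ≤ 1
  b_2=1 ≤ 2
  b_3=3 ≤ 3
  b_4=4 ≤ 4
  b_5=5 ≤ 5
  b_6=6 ≤ 6
All bounds hold ⇒ YES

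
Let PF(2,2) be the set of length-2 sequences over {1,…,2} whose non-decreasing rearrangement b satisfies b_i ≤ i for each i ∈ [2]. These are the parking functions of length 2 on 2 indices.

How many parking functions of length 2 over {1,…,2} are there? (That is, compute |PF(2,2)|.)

#PF = 1·3^1 = 1×3 = 3
Check (2,1) → sorted (1,2): b_i ≤ i ∀i, a PF.

3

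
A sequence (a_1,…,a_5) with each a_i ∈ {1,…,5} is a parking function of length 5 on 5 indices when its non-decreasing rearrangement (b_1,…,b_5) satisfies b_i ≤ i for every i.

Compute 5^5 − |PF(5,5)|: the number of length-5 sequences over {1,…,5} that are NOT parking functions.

|PF| = (5+1−5)·(5+1)^{5−1} = 1 · 1296 = 1296 [KW]
Example (3,3,4,5,5) → sorted (3,3,4,5,5): b_1=3>1, not a PF.
Total 3125; non-PF = 3125−1296 = 1829

1829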